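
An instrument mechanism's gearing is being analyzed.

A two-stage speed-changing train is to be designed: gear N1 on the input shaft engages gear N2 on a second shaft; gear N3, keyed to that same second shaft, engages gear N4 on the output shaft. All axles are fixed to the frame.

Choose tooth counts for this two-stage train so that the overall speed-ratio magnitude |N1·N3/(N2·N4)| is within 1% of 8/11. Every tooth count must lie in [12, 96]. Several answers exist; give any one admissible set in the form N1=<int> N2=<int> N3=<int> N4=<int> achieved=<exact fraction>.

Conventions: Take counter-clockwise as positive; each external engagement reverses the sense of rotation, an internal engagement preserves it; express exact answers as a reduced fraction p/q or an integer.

design class (target 8/11): fixed-axis compound train
target = 8/11 in lowest terms: an exact hit needs N1·N3 = k·8 and N2·N4 = k·11 for one integer k, every count in [12, 96]; additionally prefer no 1:1 stage (N1 ≠ N2, N3 ≠ N4)
k = 1…23: no 1:1-free in-range split of k·8 and k·11 into factor pairs; take k = 24
k = 24: N1·N3 = 192 = 12·16, N2·N4 = 264 = 22·12
achieved = 12·16/(22·12) = 8/11; |achieved − target| = 0 ≤ 2/275 ✓

N1=12 N2=22 N3=16 N4=12 achieved=8/11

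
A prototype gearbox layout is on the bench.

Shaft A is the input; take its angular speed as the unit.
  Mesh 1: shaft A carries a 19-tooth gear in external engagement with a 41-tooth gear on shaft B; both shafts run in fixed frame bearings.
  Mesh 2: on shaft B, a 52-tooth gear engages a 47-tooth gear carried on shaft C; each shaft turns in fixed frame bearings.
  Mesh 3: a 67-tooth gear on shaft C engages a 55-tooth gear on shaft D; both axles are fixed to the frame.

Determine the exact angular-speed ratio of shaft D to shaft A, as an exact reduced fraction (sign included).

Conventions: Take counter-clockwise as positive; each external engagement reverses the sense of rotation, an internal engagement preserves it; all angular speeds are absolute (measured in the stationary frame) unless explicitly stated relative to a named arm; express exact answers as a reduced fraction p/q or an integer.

-66196/105985

class = fixed-axis compound train [3 meshes; 3 ratios multiply, 3 sense flips]
mesh 1 [19T→41T]: running ratio 19/41, sense −
mesh 2 [52T→47T]: running ratio 988/1927, sense +
mesh 3 [67T→55T]: running ratio 66196/105985, sense −
ω_out/ω_in = -66196/105985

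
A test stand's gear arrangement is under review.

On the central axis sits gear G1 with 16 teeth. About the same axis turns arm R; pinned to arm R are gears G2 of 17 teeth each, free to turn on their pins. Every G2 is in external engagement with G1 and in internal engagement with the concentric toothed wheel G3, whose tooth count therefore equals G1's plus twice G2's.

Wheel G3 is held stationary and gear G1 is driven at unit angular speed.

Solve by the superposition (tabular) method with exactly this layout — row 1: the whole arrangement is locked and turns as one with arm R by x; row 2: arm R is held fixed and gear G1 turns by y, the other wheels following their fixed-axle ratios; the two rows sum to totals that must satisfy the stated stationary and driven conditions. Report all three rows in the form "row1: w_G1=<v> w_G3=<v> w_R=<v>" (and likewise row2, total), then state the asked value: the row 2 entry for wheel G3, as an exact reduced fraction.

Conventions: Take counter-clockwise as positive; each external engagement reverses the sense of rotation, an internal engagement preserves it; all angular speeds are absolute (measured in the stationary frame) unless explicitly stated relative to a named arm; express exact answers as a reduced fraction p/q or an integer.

class = planetary set [G3 = 16+2·17 = 50; Willis about the carrier]
superposition row 1 [locked train]: every member turns x
row 2 (arm held, sun turns y): ω_ring = −(16/50)·y, ω_arm = 0
boundary: total ω_ring = x − (16/50)·y = 0 and total ω_sun = x + y = 1  ⇒  y = 25/33, x = 8/33
row 2 ring = −(16/50)·25/33 = -8/33
totals (row 1 + row 2): sun 8/33 + 25/33 = 1, ring 8/33 + (-8/33) = 0, arm 8/33 + 0 = 8/33
asked cell (row2, ring) = -8/33

row1: w_G1=8/33 w_G3=8/33 w_R=8/33
row2: w_G1=25/33 w_G3=-8/33 w_R=0
total: w_G1=1 w_G3=0 w_R=8/33
asked value: -8/33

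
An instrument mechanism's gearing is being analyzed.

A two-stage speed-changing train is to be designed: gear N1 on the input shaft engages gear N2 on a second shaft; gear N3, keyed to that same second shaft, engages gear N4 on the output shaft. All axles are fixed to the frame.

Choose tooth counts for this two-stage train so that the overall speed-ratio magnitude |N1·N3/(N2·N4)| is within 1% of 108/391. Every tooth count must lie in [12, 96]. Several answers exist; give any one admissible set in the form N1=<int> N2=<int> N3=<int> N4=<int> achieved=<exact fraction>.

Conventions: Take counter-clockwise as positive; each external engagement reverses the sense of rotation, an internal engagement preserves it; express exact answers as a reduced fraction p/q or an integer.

2-stage fixed-axis compound train for ratio 108/391
target = 108/391 in lowest terms: an exact hit needs N1·N3 = k·108 and N2·N4 = k·391 for one integer k, every count in [12, 96]; additionally prefer no 1:1 stage (N1 ≠ N2, N3 ≠ N4)
k = 1: no 1:1-free in-range split of k·108 and k·391 into factor pairs; take k = 2
k = 2: N1·N3 = 216 = 12·18, N2·N4 = 782 = 17·46
achieved = 12·18/(17·46) = 108/391; |achieved − target| = 0 ≤ 27/9775 ✓

N1=12 N2=17 N3=18 N4=46 achieved=108/391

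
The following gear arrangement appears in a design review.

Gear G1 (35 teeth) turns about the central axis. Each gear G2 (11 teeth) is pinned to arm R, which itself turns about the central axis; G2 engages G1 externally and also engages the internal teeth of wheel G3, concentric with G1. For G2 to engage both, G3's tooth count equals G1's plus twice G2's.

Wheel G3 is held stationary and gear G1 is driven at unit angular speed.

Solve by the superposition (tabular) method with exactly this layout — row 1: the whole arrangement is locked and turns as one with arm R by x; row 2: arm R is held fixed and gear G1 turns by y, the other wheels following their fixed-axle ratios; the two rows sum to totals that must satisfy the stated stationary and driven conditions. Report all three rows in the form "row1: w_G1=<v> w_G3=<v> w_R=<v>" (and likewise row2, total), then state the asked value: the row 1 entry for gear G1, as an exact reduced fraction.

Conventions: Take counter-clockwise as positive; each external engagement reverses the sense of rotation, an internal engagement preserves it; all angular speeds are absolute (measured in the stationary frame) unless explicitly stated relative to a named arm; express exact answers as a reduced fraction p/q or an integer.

row1: w_G1=35/92 w_G3=35/92 w_R=35/92
row2: w_G1=57/92 w_G3=-35/92 w_R=0
total: w_G1=1 w_G3=0 w_R=35/92
asked value: 35/92

topology: planetary set — G1 35T / G2 11T / G3 57T, arm = carrier (Willis)
row 1 (train locked, turned with arm): all members turn x
row 2: sun turns y, ring = −(35/57)·y, arm 0
boundary: total ω_ring = x − (35/57)·y = 0 and total ω_sun = x + y = 1  ⇒  y = 57/92, x = 35/92
row 2 ring = −(35/57)·57/92 = -35/92
totals (row 1 + row 2): sun 35/92 + 57/92 = 1, ring 35/92 + (-35/92) = 0, arm 35/92 + 0 = 35/92
asked cell (row1, sun) = 35/92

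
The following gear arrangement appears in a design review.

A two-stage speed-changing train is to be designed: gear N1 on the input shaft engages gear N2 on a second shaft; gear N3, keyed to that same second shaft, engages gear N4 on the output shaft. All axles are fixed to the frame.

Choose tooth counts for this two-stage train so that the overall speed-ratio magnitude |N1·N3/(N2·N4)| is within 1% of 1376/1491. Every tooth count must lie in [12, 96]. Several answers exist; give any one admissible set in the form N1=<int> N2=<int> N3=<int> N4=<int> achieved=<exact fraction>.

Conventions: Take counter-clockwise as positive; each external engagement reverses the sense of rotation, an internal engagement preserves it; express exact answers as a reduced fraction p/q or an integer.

N1=16 N2=21 N3=86 N4=71 achieved=1376/1491

2-stage fixed-axis compound train for ratio 1376/1491
target = 1376/1491 in lowest terms: an exact hit needs N1·N3 = k·1376 and N2·N4 = k·1491 for one integer k, every count in [12, 96]; additionally prefer no 1:1 stage (N1 ≠ N2, N3 ≠ N4)
k = 1: N1·N3 = 1376 = 16·86, N2·N4 = 1491 = 21·71
achieved = 16·86/(21·71) = 1376/1491; |achieved − target| = 0 ≤ 344/37275 ✓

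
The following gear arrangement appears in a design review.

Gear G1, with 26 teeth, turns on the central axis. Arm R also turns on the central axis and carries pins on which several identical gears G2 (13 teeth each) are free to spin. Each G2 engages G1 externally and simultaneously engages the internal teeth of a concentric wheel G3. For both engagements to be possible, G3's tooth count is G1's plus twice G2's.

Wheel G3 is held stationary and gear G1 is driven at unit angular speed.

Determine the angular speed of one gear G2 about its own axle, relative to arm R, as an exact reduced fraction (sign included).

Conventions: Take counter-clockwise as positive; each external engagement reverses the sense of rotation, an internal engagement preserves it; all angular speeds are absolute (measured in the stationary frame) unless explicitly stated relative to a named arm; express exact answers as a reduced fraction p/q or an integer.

-4/3

planetary set (26T centre, 13T on arm, 52T internal) — Willis relation
ring teeth: 26 + 2·13 = 52
26(ω_sun−ω_arm) = −52(ω_ring−ω_arm),  ω_ring = 0, ω_sun = 1
26(1−ω_arm) = −52(0−ω_arm)  ⇒  78·ω_arm = 26  ⇒  ω_arm = 1/3
sun–planet mesh: 26·(1−1/3) = −13·(ω_p−ω_arm)  ⇒  ω_p−ω_arm = -4/3
exact speed ratio = -4/3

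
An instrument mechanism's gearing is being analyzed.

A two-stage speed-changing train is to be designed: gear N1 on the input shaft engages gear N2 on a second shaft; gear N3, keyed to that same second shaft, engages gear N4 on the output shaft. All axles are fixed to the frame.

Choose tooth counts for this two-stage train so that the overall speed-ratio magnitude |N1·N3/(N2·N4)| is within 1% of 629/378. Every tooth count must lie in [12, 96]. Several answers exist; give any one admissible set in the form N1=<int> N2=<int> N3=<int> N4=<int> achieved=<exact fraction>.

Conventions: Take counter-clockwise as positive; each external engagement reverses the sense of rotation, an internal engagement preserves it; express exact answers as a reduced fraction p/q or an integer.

N1=17 N2=14 N3=37 N4=27 achieved=629/378

topology: fixed-axis compound train — 2 stages, target 629/378
target = 629/378 in lowest terms: an exact hit needs N1·N3 = k·629 and N2·N4 = k·378 for one integer k, every count in [12, 96]; additionally prefer no 1:1 stage (N1 ≠ N2, N3 ≠ N4)
k = 1: N1·N3 = 629 = 17·37, N2·N4 = 378 = 14·27
achieved = 17·37/(14·27) = 629/378; |achieved − target| = 0 ≤ 629/37800 ✓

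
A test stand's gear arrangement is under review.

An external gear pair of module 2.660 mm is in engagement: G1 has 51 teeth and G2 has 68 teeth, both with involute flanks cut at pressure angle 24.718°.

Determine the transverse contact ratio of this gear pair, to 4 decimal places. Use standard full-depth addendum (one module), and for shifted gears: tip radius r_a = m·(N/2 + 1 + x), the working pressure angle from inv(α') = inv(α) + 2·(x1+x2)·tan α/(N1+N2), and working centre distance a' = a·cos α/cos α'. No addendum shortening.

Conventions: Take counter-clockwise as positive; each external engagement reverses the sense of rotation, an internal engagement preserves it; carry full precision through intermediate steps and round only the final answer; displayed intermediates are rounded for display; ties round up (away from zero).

topology: single-mesh involute geometry — m = 2.660, 51T/68T pair
base radii: r_b1 = 61.615202, r_b2 = 82.153603
tip radii: r_a1 = 70.490000, r_a2 = 93.100000
no profile shift: α' = α, a' = a
action lengths: √(r_a1²−r_b1²) = 34.240429, √(r_a2²−r_b2²) = 43.799492
base pitch p_b = π·m·cos α = 7.590975
CR = (34.240429 + 43.799492 − 158.270000·sin 24.71800°)/7.590975 = 1.562241
contact ratio ≈ 1.5622

1.5622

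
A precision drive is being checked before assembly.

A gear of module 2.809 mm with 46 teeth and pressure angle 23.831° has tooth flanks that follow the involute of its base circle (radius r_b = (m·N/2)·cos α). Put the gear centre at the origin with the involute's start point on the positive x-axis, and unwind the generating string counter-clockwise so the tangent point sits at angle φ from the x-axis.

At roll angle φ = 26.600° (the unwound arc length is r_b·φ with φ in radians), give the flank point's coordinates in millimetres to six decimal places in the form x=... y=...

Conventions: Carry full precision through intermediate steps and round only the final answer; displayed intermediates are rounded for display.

topology: single-mesh involute geometry — m = 2.809, N = 46
pitch radius r_p = m·N/2 = 2.809·46/2 = 64.607000
base radius r_b = r_p·cos α = 64.607000·cos 23.831° = 59.098684
roll angle φ = 26.600° = 0.46425758 rad
x = r_b·(cos φ + φ·sin φ) = 65.128511
y = r_b·(sin φ − φ·cos φ) = 1.929052

x=65.128511 y=1.929052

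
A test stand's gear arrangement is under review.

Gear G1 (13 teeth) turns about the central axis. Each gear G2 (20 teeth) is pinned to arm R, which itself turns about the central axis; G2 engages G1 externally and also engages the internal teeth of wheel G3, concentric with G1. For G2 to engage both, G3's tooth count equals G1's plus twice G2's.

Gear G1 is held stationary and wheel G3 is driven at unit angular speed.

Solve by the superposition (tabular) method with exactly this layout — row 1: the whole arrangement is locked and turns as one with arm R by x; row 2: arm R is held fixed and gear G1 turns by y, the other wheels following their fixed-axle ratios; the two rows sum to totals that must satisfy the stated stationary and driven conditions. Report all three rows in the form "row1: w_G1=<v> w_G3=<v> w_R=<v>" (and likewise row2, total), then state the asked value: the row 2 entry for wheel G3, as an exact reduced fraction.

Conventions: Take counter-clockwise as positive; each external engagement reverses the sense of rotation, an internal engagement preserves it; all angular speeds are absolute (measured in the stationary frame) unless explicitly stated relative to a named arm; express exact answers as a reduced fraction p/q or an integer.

row1: w_G1=53/66 w_G3=53/66 w_R=53/66
row2: w_G1=-53/66 w_G3=13/66 w_R=0
total: w_G1=0 w_G3=1 w_R=53/66
asked value: 13/66

planetary set (13T centre, 20T on arm, 53T internal) — Willis relation
row 1: whole set turns with the arm by x
superposition row 2 [arm held]: sun y, ring −(13/53)·y, arm 0
boundary: total ω_sun = x + y = 0 and total ω_ring = x − (13/53)·y = 1  ⇒  y = -53/66, x = 53/66
row 2 ring = −(13/53)·(-53/66) = 13/66
totals (row 1 + row 2): sun 53/66 + (-53/66) = 0, ring 53/66 + 13/66 = 1, arm 53/66 + 0 = 53/66
asked cell (row2, ring) = 13/66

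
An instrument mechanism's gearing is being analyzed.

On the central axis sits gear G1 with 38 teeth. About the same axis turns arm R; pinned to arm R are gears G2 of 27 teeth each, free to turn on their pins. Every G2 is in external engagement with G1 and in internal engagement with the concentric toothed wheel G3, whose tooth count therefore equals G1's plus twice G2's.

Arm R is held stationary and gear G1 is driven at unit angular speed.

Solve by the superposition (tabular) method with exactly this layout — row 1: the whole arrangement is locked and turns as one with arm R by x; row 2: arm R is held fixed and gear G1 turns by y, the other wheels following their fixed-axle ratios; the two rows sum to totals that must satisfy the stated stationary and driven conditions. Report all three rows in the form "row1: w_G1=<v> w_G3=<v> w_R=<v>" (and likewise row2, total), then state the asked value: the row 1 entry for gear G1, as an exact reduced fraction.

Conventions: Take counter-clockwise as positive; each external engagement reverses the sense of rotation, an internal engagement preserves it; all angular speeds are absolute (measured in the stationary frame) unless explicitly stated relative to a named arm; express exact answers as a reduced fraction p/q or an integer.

recognized (axles ride arm R): planetary set, 38/27/92 teeth
row 1 — lock + rotate with arm: ω_sun = ω_ring = ω_arm = x
row 2: sun turns y, ring = −(38/92)·y, arm 0
boundary: total ω_arm = x = 0 and total ω_sun = x + y = 1  ⇒  y = 1, x = 0
row 2 ring = −(38/92)·1 = -19/46
totals (row 1 + row 2): sun 0 + 1 = 1, ring 0 + (-19/46) = -19/46, arm 0 + 0 = 0
asked cell (row1, sun) = 0

row1: w_G1=0 w_G3=0 w_R=0
row2: w_G1=1 w_G3=-19/46 w_R=0
total: w_G1=1 w_G3=-19/46 w_R=0
asked value: 0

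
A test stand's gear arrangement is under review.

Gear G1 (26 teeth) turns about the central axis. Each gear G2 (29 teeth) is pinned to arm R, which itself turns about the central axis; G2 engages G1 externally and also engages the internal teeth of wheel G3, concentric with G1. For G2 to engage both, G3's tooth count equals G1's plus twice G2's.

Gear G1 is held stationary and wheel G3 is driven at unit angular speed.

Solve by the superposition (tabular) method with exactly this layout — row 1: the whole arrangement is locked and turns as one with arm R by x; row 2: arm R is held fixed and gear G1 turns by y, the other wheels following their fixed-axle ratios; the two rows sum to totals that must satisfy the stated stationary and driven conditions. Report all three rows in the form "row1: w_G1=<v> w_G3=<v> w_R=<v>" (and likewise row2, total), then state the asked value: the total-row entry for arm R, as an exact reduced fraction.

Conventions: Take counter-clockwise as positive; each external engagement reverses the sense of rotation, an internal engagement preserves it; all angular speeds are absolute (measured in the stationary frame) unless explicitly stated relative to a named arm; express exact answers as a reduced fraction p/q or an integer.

recognized (axles ride arm R): planetary set, 26/29/84 teeth
row 1 — lock + rotate with arm: ω_sun = ω_ring = ω_arm = x
superposition row 2 [arm held]: sun y, ring −(26/84)·y, arm 0
boundary: total ω_sun = x + y = 0 and total ω_ring = x − (26/84)·y = 1  ⇒  y = -42/55, x = 42/55
row 2 ring = −(26/84)·(-42/55) = 13/55
totals (row 1 + row 2): sun 42/55 + (-42/55) = 0, ring 42/55 + 13/55 = 1, arm 42/55 + 0 = 42/55
asked cell (total, arm) = 42/55

row1: w_G1=42/55 w_G3=42/55 w_R=42/55
row2: w_G1=-42/55 w_G3=13/55 w_R=0
total: w_G1=0 w_G3=1 w_R=42/55
asked value: 42/55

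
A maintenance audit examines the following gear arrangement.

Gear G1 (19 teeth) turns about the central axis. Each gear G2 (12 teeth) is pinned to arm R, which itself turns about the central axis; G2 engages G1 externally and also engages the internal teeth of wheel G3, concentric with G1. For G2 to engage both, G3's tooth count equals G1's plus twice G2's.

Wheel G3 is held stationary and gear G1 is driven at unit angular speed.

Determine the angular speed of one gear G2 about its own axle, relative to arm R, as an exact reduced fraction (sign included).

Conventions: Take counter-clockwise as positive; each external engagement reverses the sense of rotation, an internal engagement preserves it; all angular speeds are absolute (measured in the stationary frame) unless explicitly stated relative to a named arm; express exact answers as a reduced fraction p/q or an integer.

-817/744

topology: planetary set — G1 19T / G2 12T / G3 43T, arm = carrier (Willis)
ring teeth: 19 + 2·12 = 43
19(ω_sun−ω_arm) = −43(ω_ring−ω_arm),  ω_ring = 0, ω_sun = 1
19(1−ω_arm) = −43(0−ω_arm)  ⇒  62·ω_arm = 19  ⇒  ω_arm = 19/62
sun–planet mesh: 19·(1−19/62) = −12·(ω_p−ω_arm)  ⇒  ω_p−ω_arm = -817/744
exact speed ratio = -817/744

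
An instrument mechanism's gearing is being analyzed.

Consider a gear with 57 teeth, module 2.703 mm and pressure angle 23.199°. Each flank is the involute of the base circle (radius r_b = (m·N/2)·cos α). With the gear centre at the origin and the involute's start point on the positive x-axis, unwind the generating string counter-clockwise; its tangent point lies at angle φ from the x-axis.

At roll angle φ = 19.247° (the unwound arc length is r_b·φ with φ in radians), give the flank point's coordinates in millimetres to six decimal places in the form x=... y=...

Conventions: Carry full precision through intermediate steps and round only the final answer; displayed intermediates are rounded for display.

single-mesh involute tooth geometry (57T wheel at module 2.703)
pitch radius r_p = m·N/2 = 2.703·57/2 = 77.035500
base radius r_b = r_p·cos α = 77.035500·cos 23.199° = 70.806580
roll angle φ = 19.247° = 0.33592352 rad
x = r_b·(cos φ + φ·sin φ) = 74.689650
y = r_b·(sin φ − φ·cos φ) = 0.884637

x=74.689650 y=0.884637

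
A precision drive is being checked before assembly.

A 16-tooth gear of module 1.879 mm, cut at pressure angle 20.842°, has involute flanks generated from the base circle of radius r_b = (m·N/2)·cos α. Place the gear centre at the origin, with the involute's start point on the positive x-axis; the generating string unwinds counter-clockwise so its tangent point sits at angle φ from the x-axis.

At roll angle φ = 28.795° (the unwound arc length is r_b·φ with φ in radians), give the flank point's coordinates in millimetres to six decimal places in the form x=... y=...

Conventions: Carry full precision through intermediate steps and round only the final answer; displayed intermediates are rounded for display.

topology: single-mesh involute geometry — m = 1.879, N = 16
pitch radius r_p = m·N/2 = 1.879·16/2 = 15.032000
base radius r_b = r_p·cos α = 15.032000·cos 20.842° = 14.048383
roll angle φ = 28.795° = 0.50256756 rad
x = r_b·(cos φ + φ·sin φ) = 15.712049
y = r_b·(sin φ − φ·cos φ) = 0.579535

x=15.712049 y=0.579535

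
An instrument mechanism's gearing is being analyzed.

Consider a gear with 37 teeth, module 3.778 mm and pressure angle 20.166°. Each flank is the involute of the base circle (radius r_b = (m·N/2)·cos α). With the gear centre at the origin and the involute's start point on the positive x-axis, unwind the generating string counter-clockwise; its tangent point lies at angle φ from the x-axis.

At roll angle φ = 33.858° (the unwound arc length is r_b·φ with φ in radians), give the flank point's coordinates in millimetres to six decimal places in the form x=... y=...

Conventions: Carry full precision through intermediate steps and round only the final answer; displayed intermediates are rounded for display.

recognized (one wheel, involute flank): single-mesh tooth geometry, m = 3.778, N = 37
pitch radius r_p = m·N/2 = 3.778·37/2 = 69.893000
base radius r_b = r_p·cos α = 69.893000·cos 20.166° = 65.608403
roll angle φ = 33.858° = 0.59093358 rad
x = r_b·(cos φ + φ·sin φ) = 76.082889
y = r_b·(sin φ − φ·cos φ) = 4.357246

x=76.082889 y=4.357246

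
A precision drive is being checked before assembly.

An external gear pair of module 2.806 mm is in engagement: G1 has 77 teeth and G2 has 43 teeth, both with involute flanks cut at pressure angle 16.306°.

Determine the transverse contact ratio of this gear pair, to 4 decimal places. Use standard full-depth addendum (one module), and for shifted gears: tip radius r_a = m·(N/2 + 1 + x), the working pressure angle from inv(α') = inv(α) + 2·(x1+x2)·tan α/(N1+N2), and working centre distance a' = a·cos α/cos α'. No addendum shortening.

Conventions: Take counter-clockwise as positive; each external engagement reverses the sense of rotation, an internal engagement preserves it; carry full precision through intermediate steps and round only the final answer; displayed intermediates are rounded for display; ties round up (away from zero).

2.0169

class = single-mesh tooth geometry [involute pair 77T × 43T, m = 2.806]
base radii: r_b1 = 103.685550, r_b2 = 57.902320
tip radii: r_a1 = 110.837000, r_a2 = 63.135000
no profile shift: α' = α, a' = a
action lengths: √(r_a1²−r_b1²) = 39.168193, √(r_a2²−r_b2²) = 25.166437
base pitch p_b = π·m·cos α = 8.460721
CR = (39.168193 + 25.166437 − 168.360000·sin 16.30600°)/8.460721 = 2.016928
contact ratio ≈ 2.0169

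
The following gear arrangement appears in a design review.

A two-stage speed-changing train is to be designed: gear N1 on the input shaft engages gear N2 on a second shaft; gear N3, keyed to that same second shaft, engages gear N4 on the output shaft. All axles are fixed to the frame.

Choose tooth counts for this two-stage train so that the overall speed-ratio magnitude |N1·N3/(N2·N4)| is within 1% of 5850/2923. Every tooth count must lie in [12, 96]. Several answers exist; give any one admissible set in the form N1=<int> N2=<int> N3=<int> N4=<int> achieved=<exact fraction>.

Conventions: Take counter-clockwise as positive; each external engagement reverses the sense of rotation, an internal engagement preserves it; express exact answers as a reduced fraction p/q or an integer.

class = fixed-axis compound train [2-stage, 5850/2923 wanted]
target = 5850/2923 in lowest terms: an exact hit needs N1·N3 = k·5850 and N2·N4 = k·2923 for one integer k, every count in [12, 96]; additionally prefer no 1:1 stage (N1 ≠ N2, N3 ≠ N4)
k = 1: N1·N3 = 5850 = 65·90, N2·N4 = 2923 = 37·79
achieved = 65·90/(37·79) = 5850/2923; |achieved − target| = 0 ≤ 117/5846 ✓

N1=65 N2=37 N3=90 N4=79 achieved=5850/2923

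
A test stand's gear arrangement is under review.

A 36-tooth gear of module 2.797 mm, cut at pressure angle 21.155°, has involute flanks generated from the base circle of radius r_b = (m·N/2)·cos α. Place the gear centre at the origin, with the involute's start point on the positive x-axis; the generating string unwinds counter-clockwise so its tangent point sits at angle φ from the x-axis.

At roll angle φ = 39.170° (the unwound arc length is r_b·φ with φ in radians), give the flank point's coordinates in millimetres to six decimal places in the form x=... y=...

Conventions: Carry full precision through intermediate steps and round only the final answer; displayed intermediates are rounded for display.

x=56.676184 y=4.770900

topology: single-mesh involute geometry — m = 2.797, N = 36
pitch radius r_p = m·N/2 = 2.797·36/2 = 50.346000
base radius r_b = r_p·cos α = 50.346000·cos 21.155° = 46.953059
roll angle φ = 39.170° = 0.68364547 rad
x = r_b·(cos φ + φ·sin φ) = 56.676184
y = r_b·(sin φ − φ·cos φ) = 4.770900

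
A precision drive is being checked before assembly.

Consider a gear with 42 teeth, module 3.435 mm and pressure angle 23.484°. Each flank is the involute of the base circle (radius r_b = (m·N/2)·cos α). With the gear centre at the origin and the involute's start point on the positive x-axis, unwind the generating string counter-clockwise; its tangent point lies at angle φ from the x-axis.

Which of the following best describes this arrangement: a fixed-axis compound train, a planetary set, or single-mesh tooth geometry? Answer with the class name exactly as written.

topology: single-mesh involute geometry — m = 3.435, N = 42
classification: single-mesh tooth geometry

single-mesh tooth geometry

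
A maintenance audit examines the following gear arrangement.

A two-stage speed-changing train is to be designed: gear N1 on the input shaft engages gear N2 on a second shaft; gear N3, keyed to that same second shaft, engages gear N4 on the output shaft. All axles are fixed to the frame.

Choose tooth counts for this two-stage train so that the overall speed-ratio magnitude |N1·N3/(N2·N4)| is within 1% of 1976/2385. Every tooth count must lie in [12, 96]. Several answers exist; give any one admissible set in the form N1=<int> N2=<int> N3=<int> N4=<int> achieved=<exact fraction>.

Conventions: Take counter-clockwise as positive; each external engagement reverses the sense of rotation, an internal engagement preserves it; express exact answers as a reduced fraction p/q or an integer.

design class (target 1976/2385): fixed-axis compound train
target = 1976/2385 in lowest terms: an exact hit needs N1·N3 = k·1976 and N2·N4 = k·2385 for one integer k, every count in [12, 96]; additionally prefer no 1:1 stage (N1 ≠ N2, N3 ≠ N4)
k = 1: N1·N3 = 1976 = 26·76, N2·N4 = 2385 = 45·53
achieved = 26·76/(45·53) = 1976/2385; |achieved − target| = 0 ≤ 494/59625 ✓

N1=26 N2=45 N3=76 N4=53 achieved=1976/2385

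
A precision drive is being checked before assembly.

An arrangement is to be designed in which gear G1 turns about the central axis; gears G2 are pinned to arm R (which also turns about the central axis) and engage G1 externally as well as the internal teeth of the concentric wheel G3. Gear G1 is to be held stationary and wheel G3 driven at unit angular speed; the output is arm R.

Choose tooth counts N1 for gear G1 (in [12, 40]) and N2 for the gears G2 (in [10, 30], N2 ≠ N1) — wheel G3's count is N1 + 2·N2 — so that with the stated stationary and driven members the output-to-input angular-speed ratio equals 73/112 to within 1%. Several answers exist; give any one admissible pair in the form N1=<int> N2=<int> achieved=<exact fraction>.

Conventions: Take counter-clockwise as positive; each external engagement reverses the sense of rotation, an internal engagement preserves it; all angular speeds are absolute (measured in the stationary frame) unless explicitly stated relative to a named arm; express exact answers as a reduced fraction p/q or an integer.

N1=39 N2=17 achieved=73/112

planetary set to be sized for 73/112 (Willis relation)
Willis with ω_sun = 0: ω_arm/ω_ring = N3/(N1+N3); set equal to 73/112  ⇒  N3/N1 = (73/112)/(1 − 73/112) = 73/39
N3 = N1 + 2·N2  ⇒  N2/N1 = (N3/N1 − 1)/2 = (73/39 − 1)/2 = 17/39
smallest multiple with N1 ≥ 12 and N2 ≥ 10: k = 1  ⇒  N1 = 1·39 = 39, N2 = 1·17 = 17 (N1 ≤ 40, N2 ≤ 30, N2 ≠ N1 ✓), N3 = 39 + 2·17 = 73
check: N3/(N1+N3) with N1 = 39, N3 = 73 gives 73/112; |achieved − target| = 0 ≤ 73/11200 ✓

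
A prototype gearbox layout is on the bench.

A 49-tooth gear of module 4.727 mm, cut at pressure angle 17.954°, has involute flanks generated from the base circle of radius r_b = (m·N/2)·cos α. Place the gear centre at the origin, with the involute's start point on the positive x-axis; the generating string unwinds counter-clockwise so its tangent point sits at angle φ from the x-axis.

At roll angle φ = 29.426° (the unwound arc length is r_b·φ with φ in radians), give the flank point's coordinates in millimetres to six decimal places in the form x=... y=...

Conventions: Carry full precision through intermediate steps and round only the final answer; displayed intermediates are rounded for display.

topology: single-mesh involute geometry — m = 4.727, N = 49
pitch radius r_p = m·N/2 = 4.727·49/2 = 115.811500
base radius r_b = r_p·cos α = 115.811500·cos 17.954° = 110.171978
roll angle φ = 29.426° = 0.51358059 rad
x = r_b·(cos φ + φ·sin φ) = 123.757573
y = r_b·(sin φ − φ·cos φ) = 4.844813

x=123.757573 y=4.844813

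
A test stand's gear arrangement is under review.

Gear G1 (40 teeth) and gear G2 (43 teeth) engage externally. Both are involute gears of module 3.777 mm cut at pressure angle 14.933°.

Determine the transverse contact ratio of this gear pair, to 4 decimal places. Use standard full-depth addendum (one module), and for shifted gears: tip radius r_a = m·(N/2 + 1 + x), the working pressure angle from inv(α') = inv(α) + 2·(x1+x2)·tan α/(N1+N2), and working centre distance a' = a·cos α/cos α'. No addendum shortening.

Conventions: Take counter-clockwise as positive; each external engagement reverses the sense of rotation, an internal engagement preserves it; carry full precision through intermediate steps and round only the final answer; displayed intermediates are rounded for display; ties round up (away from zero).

recognized (one external pair, fixed centres): single-mesh tooth geometry, m = 3.777, N1 = 40, N2 = 43
base radii: r_b1 = 72.988850, r_b2 = 78.463013
tip radii: r_a1 = 79.317000, r_a2 = 84.982500
no profile shift: α' = α, a' = a
action lengths: √(r_a1²−r_b1²) = 31.045359, √(r_a2²−r_b2²) = 32.643236
base pitch p_b = π·m·cos α = 11.465062
CR = (31.045359 + 32.643236 − 156.745500·sin 14.93300°)/11.465062 = 2.031995
contact ratio ≈ 2.0320

2.0320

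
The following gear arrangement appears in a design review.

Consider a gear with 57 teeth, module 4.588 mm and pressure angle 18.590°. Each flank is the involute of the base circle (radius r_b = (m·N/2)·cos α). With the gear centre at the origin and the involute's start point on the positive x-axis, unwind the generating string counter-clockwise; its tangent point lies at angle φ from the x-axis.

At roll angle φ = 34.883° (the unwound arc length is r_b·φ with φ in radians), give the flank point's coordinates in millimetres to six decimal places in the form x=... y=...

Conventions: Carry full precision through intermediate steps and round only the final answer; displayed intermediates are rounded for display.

recognized (one wheel, involute flank): single-mesh tooth geometry, m = 4.588, N = 57
pitch radius r_p = m·N/2 = 4.588·57/2 = 130.758000
base radius r_b = r_p·cos α = 130.758000·cos 18.590° = 123.935579
roll angle φ = 34.883° = 0.60882320 rad
x = r_b·(cos φ + φ·sin φ) = 144.819854
y = r_b·(sin φ − φ·cos φ) = 8.981820

x=144.819854 y=8.981820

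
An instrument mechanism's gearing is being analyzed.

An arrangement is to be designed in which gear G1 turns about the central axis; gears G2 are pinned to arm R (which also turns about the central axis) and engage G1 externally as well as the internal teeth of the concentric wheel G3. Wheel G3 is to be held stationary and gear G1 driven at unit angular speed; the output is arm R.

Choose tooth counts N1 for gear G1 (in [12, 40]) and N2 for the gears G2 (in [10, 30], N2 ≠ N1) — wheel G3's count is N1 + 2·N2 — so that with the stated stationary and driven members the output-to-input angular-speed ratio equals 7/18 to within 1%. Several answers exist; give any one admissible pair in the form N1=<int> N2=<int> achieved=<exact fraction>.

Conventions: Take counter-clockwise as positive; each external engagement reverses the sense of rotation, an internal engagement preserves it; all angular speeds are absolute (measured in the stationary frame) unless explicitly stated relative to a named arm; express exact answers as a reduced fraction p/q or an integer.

design class (target 7/18): planetary set
Willis with ω_ring = 0: ω_arm/ω_sun = N1/(N1+N3); set equal to 7/18  ⇒  N3/N1 = 1/(7/18) − 1 = 11/7
N3 = N1 + 2·N2  ⇒  N2/N1 = (N3/N1 − 1)/2 = (11/7 − 1)/2 = 2/7
smallest multiple with N1 ≥ 12 and N2 ≥ 10: k = 5  ⇒  N1 = 5·7 = 35, N2 = 5·2 = 10 (N1 ≤ 40, N2 ≤ 30, N2 ≠ N1 ✓), N3 = 35 + 2·10 = 55
check: N1/(N1+N3) with N1 = 35, N3 = 55 gives 7/18; |achieved − target| = 0 ≤ 7/1800 ✓

N1=35 N2=10 achieved=7/18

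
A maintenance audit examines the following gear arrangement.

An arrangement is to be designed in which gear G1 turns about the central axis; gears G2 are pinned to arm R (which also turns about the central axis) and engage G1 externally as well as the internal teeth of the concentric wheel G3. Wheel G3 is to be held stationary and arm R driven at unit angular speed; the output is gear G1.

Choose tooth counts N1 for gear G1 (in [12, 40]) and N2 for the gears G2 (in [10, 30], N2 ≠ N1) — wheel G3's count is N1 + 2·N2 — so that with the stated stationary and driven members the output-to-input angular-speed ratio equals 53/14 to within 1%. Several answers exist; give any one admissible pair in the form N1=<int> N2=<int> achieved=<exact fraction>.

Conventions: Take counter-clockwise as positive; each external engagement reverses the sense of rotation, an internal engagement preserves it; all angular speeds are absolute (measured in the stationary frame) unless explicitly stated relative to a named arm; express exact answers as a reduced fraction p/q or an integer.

N1=28 N2=25 achieved=53/14

design class (target 53/14): planetary set
Willis with ω_ring = 0: ω_sun/ω_arm = (N1+N3)/N1; set equal to 53/14  ⇒  N3/N1 = 53/14 − 1 = 39/14
N3 = N1 + 2·N2  ⇒  N2/N1 = (N3/N1 − 1)/2 = (39/14 − 1)/2 = 25/28
smallest multiple with N1 ≥ 12 and N2 ≥ 10: k = 1  ⇒  N1 = 1·28 = 28, N2 = 1·25 = 25 (N1 ≤ 40, N2 ≤ 30, N2 ≠ N1 ✓), N3 = 28 + 2·25 = 78
check: (N1+N3)/N1 with N1 = 28, N3 = 78 gives 53/14; |achieved − target| = 0 ≤ 53/1400 ✓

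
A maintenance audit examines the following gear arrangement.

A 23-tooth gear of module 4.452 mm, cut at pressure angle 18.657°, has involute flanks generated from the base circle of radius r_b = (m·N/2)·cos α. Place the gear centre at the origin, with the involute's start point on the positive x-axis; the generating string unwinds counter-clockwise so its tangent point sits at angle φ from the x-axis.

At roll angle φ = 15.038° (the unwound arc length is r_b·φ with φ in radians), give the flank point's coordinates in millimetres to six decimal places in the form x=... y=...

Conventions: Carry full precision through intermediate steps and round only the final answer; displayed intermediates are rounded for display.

recognized (one wheel, involute flank): single-mesh tooth geometry, m = 4.452, N = 23
pitch radius r_p = m·N/2 = 4.452·23/2 = 51.198000
base radius r_b = r_p·cos α = 51.198000·cos 18.657° = 48.507577
roll angle φ = 15.038° = 0.26246261 rad
x = r_b·(cos φ + φ·sin φ) = 50.149676
y = r_b·(sin φ − φ·cos φ) = 0.290333

x=50.149676 y=0.290333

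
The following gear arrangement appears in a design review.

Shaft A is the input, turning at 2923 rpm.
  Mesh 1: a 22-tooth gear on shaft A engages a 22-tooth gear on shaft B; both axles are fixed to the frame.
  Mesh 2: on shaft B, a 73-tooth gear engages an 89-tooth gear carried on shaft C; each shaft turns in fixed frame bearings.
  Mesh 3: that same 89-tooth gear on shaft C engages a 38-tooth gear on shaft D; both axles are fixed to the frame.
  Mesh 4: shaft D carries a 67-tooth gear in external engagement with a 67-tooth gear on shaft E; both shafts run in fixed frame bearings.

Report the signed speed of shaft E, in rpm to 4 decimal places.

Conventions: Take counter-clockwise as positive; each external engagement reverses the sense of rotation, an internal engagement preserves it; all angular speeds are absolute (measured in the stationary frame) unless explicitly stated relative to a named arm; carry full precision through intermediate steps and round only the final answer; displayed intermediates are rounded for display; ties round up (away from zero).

+5615.2368 rpm

topology: fixed-axis compound train — 4 meshes, A→E
mesh 1 [22T→22T]: ω = 2923.0000×22/22 = 2923.0000 rpm, sense flips to −
mesh 2 [73T→89T]: ω = 2923.0000×73/89 = 2397.5169 rpm, sense flips to +
mesh 3 [89T→38T]: ω = 2397.5169×89/38 = 5615.2368 rpm, sense flips to −
mesh 4 [67T→67T]: ω = 5615.2368×67/67 = 5615.2368 rpm, sense flips to +
signed output speed = +5615.2368 rpm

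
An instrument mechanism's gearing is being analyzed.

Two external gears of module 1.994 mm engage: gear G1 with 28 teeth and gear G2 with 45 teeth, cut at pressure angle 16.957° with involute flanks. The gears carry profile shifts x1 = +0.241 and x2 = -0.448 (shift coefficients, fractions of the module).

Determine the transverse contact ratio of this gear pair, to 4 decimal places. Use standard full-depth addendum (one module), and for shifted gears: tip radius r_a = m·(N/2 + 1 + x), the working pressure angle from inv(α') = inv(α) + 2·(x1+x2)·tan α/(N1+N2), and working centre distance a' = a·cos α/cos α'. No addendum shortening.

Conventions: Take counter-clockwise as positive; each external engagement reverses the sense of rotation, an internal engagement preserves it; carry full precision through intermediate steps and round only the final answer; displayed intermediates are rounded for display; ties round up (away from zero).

1.8799

single-mesh involute tooth geometry (28T engaging 45T at module 1.994)
base radii: r_b1 = 26.702321, r_b2 = 42.914445
tip radii: r_a1 = 30.390554, r_a2 = 45.965688
inv(α') = inv(16.957°) + 2·(+0.241-0.448)·tan α/(28+45) = 0.00722553  ⇒  α' = 15.81149°
a' = a·cos α / cos α' = 72.7810·cos 16.957°/cos 15.81149° = 72.354415
action lengths: √(r_a1²−r_b1²) = 14.511092, √(r_a2²−r_b2²) = 16.467995
base pitch p_b = π·m·cos α = 5.991987
CR = (14.511092 + 16.467995 − 72.354415·sin 15.81149°)/5.991987 = 1.879918
contact ratio ≈ 1.8799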